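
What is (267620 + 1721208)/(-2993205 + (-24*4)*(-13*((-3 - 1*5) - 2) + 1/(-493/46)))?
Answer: -980492204/1481798289 ≈ -0.66169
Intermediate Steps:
(267620 + 1721208)/(-2993205 + (-24*4)*(-13*((-3 - 1*5) - 2) + 1/(-493/46))) = 1988828/(-2993205 - 96*(-13*((-3 - 5) - 2) + 1/(-493*1/46))) = 1988828/(-2993205 - 96*(-13*(-8 - 2) + 1/(-493/46))) = 1988828/(-2993205 - 96*(-13*(-10) - 46/493)) = 1988828/(-2993205 - 96*(130 - 46/493)) = 1988828/(-2993205 - 96*64044/493) = 1988828/(-2993205 - 6148224/493) = 1988828/(-1481798289/493) = 1988828*(-493/1481798289) = -980492204/1481798289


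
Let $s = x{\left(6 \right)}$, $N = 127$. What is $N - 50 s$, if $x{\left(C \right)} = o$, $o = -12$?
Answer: $727$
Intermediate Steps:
$x{\left(C \right)} = -12$
$s = -12$
$N - 50 s = 127 - -600 = 127 + 600 = 727$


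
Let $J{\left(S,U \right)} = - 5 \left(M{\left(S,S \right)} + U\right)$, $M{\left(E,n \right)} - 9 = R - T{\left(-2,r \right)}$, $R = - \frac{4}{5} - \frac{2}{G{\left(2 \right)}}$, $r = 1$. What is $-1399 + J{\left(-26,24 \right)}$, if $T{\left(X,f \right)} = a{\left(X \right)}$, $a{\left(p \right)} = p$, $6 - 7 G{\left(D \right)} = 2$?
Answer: $- \frac{3105}{2} \approx -1552.5$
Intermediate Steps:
$G{\left(D \right)} = \frac{4}{7}$ ($G{\left(D \right)} = \frac{6}{7} - \frac{2}{7} = \frac{4}{7}$)
$R = - \frac{43}{10}$ ($R = - \frac{4}{5} - \frac{2}{\frac{4}{7}} = \left(-4\right) \frac{1}{5} - \frac{7}{2} = - \frac{4}{5} - \frac{7}{2} = - \frac{43}{10} \approx -4.3$)
$T{\left(X,f \right)} = X$
$M{\left(E,n \right)} = \frac{67}{10}$ ($M{\left(E,n \right)} = 9 - \frac{23}{10} = \frac{67}{10}$)
$J{\left(S,U \right)} = - \frac{67}{2} - 5 U$ ($J{\left(S,U \right)} = - 5 \left(\frac{67}{10} + U\right) = - \frac{67}{2} - 5 U$)
$-1399 + J{\left(-26,24 \right)} = -1399 - \frac{307}{2} = - \frac{3105}{2}$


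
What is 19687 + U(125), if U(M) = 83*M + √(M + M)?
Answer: 30062 + 5*√10 ≈ 30078.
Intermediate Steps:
U(M) = 83*M + √2*√M (U(M) = 83*M + √(2*M) = 83*M + √2*√M)
19687 + U(125) = 19687 + (83*125 + √2*√125) = 19687 + (10375 + √2*(5*√5)) = 19687 + (10375 + 5*√10) = 30062 + 5*√10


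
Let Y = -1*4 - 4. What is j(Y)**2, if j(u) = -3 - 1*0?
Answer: 9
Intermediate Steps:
Y = -8 (Y = -4 - 4 = -8)
j(u) = -3 (j(u) = -3 + 0 = -3)
j(Y)**2 = (-3)**2 = 9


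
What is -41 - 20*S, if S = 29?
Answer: -621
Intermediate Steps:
-41 - 20*S = -41 - 20*29 = -41 - 580 = -621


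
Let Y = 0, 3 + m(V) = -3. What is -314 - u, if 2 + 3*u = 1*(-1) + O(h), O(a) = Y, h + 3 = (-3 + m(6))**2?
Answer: -313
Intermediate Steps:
m(V) = -6 (m(V) = -3 - 3 = -6)
h = 78 (h = -3 + (-3 - 6)**2 = -3 + (-9)**2 = -3 + 81 = 78)
O(a) = 0
u = -1 (u = -2/3 + (1*(-1) + 0)/3 = -2/3 + (-1 + 0)/3 = -2/3 + (1/3)*(-1) = -2/3 - 1/3 = -1)
-314 - u = -314 - 1*(-1) = -314 + 1 = -313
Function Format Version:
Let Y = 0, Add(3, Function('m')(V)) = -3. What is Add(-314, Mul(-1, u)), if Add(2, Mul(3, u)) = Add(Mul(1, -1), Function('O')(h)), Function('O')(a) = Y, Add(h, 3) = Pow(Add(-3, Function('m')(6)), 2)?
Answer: -313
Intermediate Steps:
Function('m')(V) = -6 (Function('m')(V) = Add(-3, -3) = -6)
h = 78 (h = Add(-3, Pow(Add(-3, -6), 2)) = Add(-3, Pow(-9, 2)) = Add(-3, 81) = 78)
Function('O')(a) = 0
u = -1 (u = Add(Rational(-2, 3), Mul(Rational(1, 3), Add(Mul(1, -1), 0))) = Add(Rational(-2, 3), Mul(Rational(1, 3), Add(-1, 0))) = Add(Rational(-2, 3), Mul(Rational(1, 3), -1)) = Add(Rational(-2, 3), Rational(-1, 3)) = -1)
Add(-314, Mul(-1, u)) = Add(-314, Mul(-1, -1)) = Add(-314, 1) = -313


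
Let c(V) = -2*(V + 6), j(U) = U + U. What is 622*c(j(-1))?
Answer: -4976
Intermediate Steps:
j(U) = 2*U
c(V) = -12 - 2*V (c(V) = -2*(6 + V) = -12 - 2*V)
622*c(j(-1)) = 622*(-12 - 4*(-1)) = 622*(-12 - 2*(-2)) = 622*(-12 + 4) = 622*(-8) = -4976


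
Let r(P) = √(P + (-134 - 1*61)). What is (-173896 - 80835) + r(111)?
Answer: -254731 + 2*I*√21 ≈ -2.5473e+5 + 9.1651*I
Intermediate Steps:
r(P) = √(-195 + P) (r(P) = √(P + (-134 - 61)) = √(P - 195) = √(-195 + P))
(-173896 - 80835) + r(111) = (-173896 - 80835) + √(-195 + 111) = -254731 + √(-84) = -254731 + 2*I*√21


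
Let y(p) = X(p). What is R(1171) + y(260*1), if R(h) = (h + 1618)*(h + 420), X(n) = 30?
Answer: 4437329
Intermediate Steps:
y(p) = 30
R(h) = (420 + h)*(1618 + h) (R(h) = (1618 + h)*(420 + h) = (420 + h)*(1618 + h))
R(1171) + y(260*1) = (679560 + 1171² + 2038*1171) + 30 = (679560 + 1371241 + 2386498) + 30 = 4437299 + 30 = 4437329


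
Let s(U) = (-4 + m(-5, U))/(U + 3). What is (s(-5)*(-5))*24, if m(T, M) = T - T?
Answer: -240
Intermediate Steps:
m(T, M) = 0
s(U) = -4/(3 + U) (s(U) = (-4 + 0)/(U + 3) = -4/(3 + U))
(s(-5)*(-5))*24 = (-4/(3 - 5)*(-5))*24 = (-4/(-2)*(-5))*24 = (-4*(-½)*(-5))*24 = (2*(-5))*24 = -10*24 = -240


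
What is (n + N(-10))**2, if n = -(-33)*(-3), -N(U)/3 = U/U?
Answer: 10404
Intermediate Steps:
N(U) = -3 (N(U) = -3*U/U = -3*1 = -3)
n = -99 (n = -33*3 = -99)
(n + N(-10))**2 = (-99 - 3)**2 = (-102)**2 = 10404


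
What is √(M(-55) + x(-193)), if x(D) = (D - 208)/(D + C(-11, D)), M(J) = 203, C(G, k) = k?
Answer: 3*√3377886/386 ≈ 14.284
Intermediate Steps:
x(D) = (-208 + D)/(2*D) (x(D) = (D - 208)/(D + D) = (-208 + D)/((2*D)) = (-208 + D)*(1/(2*D)) = (-208 + D)/(2*D))
√(M(-55) + x(-193)) = √(203 + (½)*(-208 - 193)/(-193)) = √(203 + (½)*(-1/193)*(-401)) = √(203 + 401/386) = √(78759/386) = 3*√3377886/386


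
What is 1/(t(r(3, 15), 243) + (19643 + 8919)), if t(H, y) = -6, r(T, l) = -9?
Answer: 1/28556 ≈ 3.5019e-5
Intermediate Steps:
1/(t(r(3, 15), 243) + (19643 + 8919)) = 1/(-6 + (19643 + 8919)) = 1/(-6 + 28562) = 1/28556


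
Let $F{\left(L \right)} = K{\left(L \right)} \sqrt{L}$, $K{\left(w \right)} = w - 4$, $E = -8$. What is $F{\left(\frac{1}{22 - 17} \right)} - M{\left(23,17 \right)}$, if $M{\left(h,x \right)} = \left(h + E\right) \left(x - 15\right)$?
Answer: $-30 - \frac{19 \sqrt{5}}{25} \approx -31.699$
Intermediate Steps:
$K{\left(w \right)} = -4 + w$ ($K{\left(w \right)} = w - 4 = -4 + w$)
$M{\left(h,x \right)} = \left(-15 + x\right) \left(-8 + h\right)$ ($M{\left(h,x \right)} = \left(h - 8\right) \left(x - 15\right) = \left(-8 + h\right) \left(-15 + x\right) = \left(-15 + x\right) \left(-8 + h\right)$)
$F{\left(L \right)} = \sqrt{L} \left(-4 + L\right)$ ($F{\left(L \right)} = \left(-4 + L\right) \sqrt{L} = \sqrt{L} \left(-4 + L\right)$)
$F{\left(\frac{1}{22 - 17} \right)} - M{\left(23,17 \right)} = \sqrt{\frac{1}{22 - 17}} \left(-4 + \frac{1}{22 - 17}\right) - \left(120 - 345 - 136 + 23 \cdot 17\right) = \sqrt{\frac{1}{5}} \left(-4 + \frac{1}{5}\right) - \left(120 - 345 - 136 + 391\right) = \frac{-4 + \frac{1}{5}}{\sqrt{5}} - 30 = \frac{\sqrt{5}}{5} \left(- \frac{19}{5}\right) - 30 = - \frac{19 \sqrt{5}}{25} - 30 = -30 - \frac{19 \sqrt{5}}{25}$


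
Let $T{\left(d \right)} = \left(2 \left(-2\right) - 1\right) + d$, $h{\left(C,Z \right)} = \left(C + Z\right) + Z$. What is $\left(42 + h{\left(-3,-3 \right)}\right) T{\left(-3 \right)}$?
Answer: $-264$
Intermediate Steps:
$h{\left(C,Z \right)} = C + 2 Z$
$T{\left(d \right)} = -5 + d$ ($T{\left(d \right)} = \left(-4 - 1\right) + d = -5 + d$)
$\left(42 + h{\left(-3,-3 \right)}\right) T{\left(-3 \right)} = \left(42 + \left(-3 + 2 \left(-3\right)\right)\right) \left(-5 - 3\right) = \left(42 - 9\right) \left(-8\right) = 33 \left(-8\right) = -264$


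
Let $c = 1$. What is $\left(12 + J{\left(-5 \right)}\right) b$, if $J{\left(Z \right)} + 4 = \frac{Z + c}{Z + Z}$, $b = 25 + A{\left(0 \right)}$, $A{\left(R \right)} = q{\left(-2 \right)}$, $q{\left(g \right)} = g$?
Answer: $\frac{966}{5} \approx 193.2$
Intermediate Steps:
$A{\left(R \right)} = -2$
$b = 23$ ($b = 25 - 2 = 23$)
$J{\left(Z \right)} = -4 + \frac{1 + Z}{2 Z}$ ($J{\left(Z \right)} = -4 + \frac{Z + 1}{Z + Z} = -4 + \frac{1 + Z}{2 Z}$)
$\left(12 + J{\left(-5 \right)}\right) b = \left(12 + \frac{1 - -35}{2 \left(-5\right)}\right) 23 = \left(12 + \frac{1}{2} \left(- \frac{1}{5}\right) \left(1 + 35\right)\right) 23 = \left(12 + \frac{1}{2} \left(- \frac{1}{5}\right) 36\right) 23 = \left(12 - \frac{18}{5}\right) 23 = \frac{42}{5} \cdot 23 = \frac{966}{5}$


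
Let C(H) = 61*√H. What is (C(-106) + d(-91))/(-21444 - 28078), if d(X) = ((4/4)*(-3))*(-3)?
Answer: -9/49522 - 61*I*√106/49522 ≈ -0.00018174 - 0.012682*I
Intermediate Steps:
d(X) = 9 (d(X) = ((4*(¼))*(-3))*(-3) = (1*(-3))*(-3) = -3*(-3) = 9)
(C(-106) + d(-91))/(-21444 - 28078) = (61*√(-106) + 9)/(-21444 - 28078) = (61*(I*√106) + 9)/(-49522) = (61*I*√106 + 9)*(-1/49522) = (9 + 61*I*√106)*(-1/49522) = -9/49522 - 61*I*√106/49522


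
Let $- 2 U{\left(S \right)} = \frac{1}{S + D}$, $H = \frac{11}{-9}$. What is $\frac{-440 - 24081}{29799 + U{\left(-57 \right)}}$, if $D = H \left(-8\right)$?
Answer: $- \frac{20842850}{25329159} \approx -0.82288$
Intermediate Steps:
$H = - \frac{11}{9}$ ($H = 11 \left(- \frac{1}{9}\right) = - \frac{11}{9} \approx -1.2222$)
$D = \frac{88}{9}$ ($D = \left(- \frac{11}{9}\right) \left(-8\right) = \frac{88}{9} \approx 9.7778$)
$U{\left(S \right)} = - \frac{1}{2 \left(\frac{88}{9} + S\right)}$ ($U{\left(S \right)} = - \frac{1}{2 \left(S + \frac{88}{9}\right)} = - \frac{1}{2 \left(\frac{88}{9} + S\right)}$)
$\frac{-440 - 24081}{29799 + U{\left(-57 \right)}} = \frac{-440 - 24081}{29799 - \frac{9}{176 + 18 \left(-57\right)}} = - \frac{24521}{29799 - \frac{9}{176 - 1026}} = - \frac{24521}{29799 - \frac{9}{-850}} = - \frac{24521}{29799 - - \frac{9}{850}} = - \frac{24521}{29799 + \frac{9}{850}} = - \frac{24521}{\frac{25329159}{850}} = \left(-24521\right) \frac{850}{25329159} = - \frac{20842850}{25329159}$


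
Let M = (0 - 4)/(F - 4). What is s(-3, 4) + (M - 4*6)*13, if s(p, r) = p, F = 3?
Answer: -263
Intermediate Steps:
M = 4 (M = (0 - 4)/(3 - 4) = -4/(-1) = -4*(-1) = 4)
s(-3, 4) + (M - 4*6)*13 = -3 + (4 - 4*6)*13 = -3 + (4 - 24)*13 = -3 - 20*13 = -3 - 260 = -263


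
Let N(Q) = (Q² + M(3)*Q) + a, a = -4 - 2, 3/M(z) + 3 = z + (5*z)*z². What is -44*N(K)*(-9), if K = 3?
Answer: 6072/5 ≈ 1214.4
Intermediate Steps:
M(z) = 3/(-3 + z + 5*z³) (M(z) = 3/(-3 + (z + (5*z)*z²)) = 3/(-3 + (z + 5*z³)) = 3/(-3 + z + 5*z³))
a = -6
N(Q) = -6 + Q² + Q/45 (N(Q) = (Q² + (3/(-3 + 3 + 5*3³))*Q) - 6 = (Q² + (3/(-3 + 3 + 5*27))*Q) - 6 = (Q² + (3/(-3 + 3 + 135))*Q) - 6 = (Q² + (3/135)*Q) - 6 = (Q² + (3*(1/135))*Q) - 6 = (Q² + Q/45) - 6 = -6 + Q² + Q/45)
-44*N(K)*(-9) = -44*(-6 + 3² + (1/45)*3)*(-9) = -44*(-6 + 9 + 1/15)*(-9) = -44*46/15*(-9) = -2024/15*(-9) = 6072/5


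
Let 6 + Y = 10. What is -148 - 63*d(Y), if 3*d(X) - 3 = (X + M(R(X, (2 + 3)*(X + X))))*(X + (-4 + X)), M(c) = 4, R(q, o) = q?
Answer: -883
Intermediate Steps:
Y = 4 (Y = -6 + 10 = 4)
d(X) = 1 + (-4 + 2*X)*(4 + X)/3 (d(X) = 1 + ((X + 4)*(X + (-4 + X)))/3 = 1 + ((4 + X)*(-4 + 2*X))/3 = 1 + ((-4 + 2*X)*(4 + X))/3 = 1 + (-4 + 2*X)*(4 + X)/3)
-148 - 63*d(Y) = -148 - 63*(-13/3 + (⅔)*4² + (4/3)*4) = -148 - 63*(-13/3 + (⅔)*16 + 16/3) = -148 - 63*(-13/3 + 32/3 + 16/3) = -148 - 63*35/3 = -148 - 735 = -883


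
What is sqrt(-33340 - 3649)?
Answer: I*sqrt(36989) ≈ 192.33*I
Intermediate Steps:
sqrt(-33340 - 3649) = sqrt(-36989) = I*sqrt(36989)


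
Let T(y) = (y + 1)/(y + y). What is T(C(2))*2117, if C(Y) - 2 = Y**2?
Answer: 14819/12 ≈ 1234.9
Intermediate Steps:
C(Y) = 2 + Y**2
T(y) = (1 + y)/(2*y) (T(y) = (1 + y)/((2*y)) = (1 + y)*(1/(2*y)) = (1 + y)/(2*y))
T(C(2))*2117 = ((1 + (2 + 2**2))/(2*(2 + 2**2)))*2117 = ((1 + (2 + 4))/(2*(2 + 4)))*2117 = ((1/2)*(1 + 6)/6)*2117 = ((1/2)*(1/6)*7)*2117 = (7/12)*2117 = 14819/12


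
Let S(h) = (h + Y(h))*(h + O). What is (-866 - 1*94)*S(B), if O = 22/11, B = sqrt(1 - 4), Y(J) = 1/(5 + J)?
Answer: 960*(-19*I - 8*sqrt(3))/(sqrt(3) - 5*I) ≈ 2434.3 - 3503.7*I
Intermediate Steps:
B = I*sqrt(3) (B = sqrt(-3) = I*sqrt(3) ≈ 1.732*I)
O = 2 (O = 22*(1/11) = 2)
S(h) = (2 + h)*(h + 1/(5 + h)) (S(h) = (h + 1/(5 + h))*(h + 2) = (h + 1/(5 + h))*(2 + h) = (2 + h)*(h + 1/(5 + h)))
(-866 - 1*94)*S(B) = (-866 - 1*94)*((2 + I*sqrt(3) + (I*sqrt(3))*(2 + I*sqrt(3))*(5 + I*sqrt(3)))/(5 + I*sqrt(3))) = (-866 - 94)*((2 + I*sqrt(3) + I*sqrt(3)*(2 + I*sqrt(3))*(5 + I*sqrt(3)))/(5 + I*sqrt(3))) = -960*(2 + I*sqrt(3) + I*sqrt(3)*(2 + I*sqrt(3))*(5 + I*sqrt(3)))/(5 + I*sqrt(3))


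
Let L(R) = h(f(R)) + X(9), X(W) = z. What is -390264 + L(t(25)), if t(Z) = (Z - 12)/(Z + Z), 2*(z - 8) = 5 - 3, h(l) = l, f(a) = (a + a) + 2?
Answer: -9756312/25 ≈ -3.9025e+5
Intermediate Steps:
f(a) = 2 + 2*a (f(a) = 2*a + 2 = 2 + 2*a)
z = 9 (z = 8 + (5 - 3)/2 = 8 + (½)*2 = 8 + 1 = 9)
X(W) = 9
t(Z) = (-12 + Z)/(2*Z) (t(Z) = (-12 + Z)/((2*Z)) = (-12 + Z)*(1/(2*Z)) = (-12 + Z)/(2*Z))
L(R) = 11 + 2*R (L(R) = (2 + 2*R) + 9 = 11 + 2*R)
-390264 + L(t(25)) = -390264 + (11 + 2*((½)*(-12 + 25)/25)) = -390264 + (11 + 2*((½)*(1/25)*13)) = -390264 + (11 + 2*(13/50)) = -390264 + (11 + 13/25) = -390264 + 288/25 = -9756312/25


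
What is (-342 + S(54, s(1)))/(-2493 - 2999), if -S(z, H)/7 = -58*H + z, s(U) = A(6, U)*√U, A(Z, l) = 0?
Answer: 180/1373 ≈ 0.13110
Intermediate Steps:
s(U) = 0 (s(U) = 0*√U = 0)
S(z, H) = -7*z + 406*H (S(z, H) = -7*(-58*H + z) = -7*(z - 58*H) = -7*z + 406*H)
(-342 + S(54, s(1)))/(-2493 - 2999) = (-342 + (-7*54 + 406*0))/(-2493 - 2999) = (-342 + (-378 + 0))/(-5492) = (-342 - 378)*(-1/5492) = -720*(-1/5492) = 180/1373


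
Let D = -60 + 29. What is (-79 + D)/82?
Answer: -55/41 ≈ -1.3415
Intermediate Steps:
D = -31
(-79 + D)/82 = (-79 - 31)/82 = (1/82)*(-110) = -55/41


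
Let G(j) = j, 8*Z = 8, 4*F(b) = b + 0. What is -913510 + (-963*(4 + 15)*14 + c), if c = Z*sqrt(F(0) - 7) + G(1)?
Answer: -1169667 + I*sqrt(7) ≈ -1.1697e+6 + 2.6458*I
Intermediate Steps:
F(b) = b/4 (F(b) = (b + 0)/4 = b/4)
Z = 1 (Z = (1/8)*8 = 1)
c = 1 + I*sqrt(7) (c = 1*sqrt((1/4)*0 - 7) + 1 = 1*sqrt(0 - 7) + 1 = 1*sqrt(-7) + 1 = 1*(I*sqrt(7)) + 1 = I*sqrt(7) + 1 = 1 + I*sqrt(7) ≈ 1.0 + 2.6458*I)
-913510 + (-963*(4 + 15)*14 + c) = -913510 + (-963*(4 + 15)*14 + (1 + I*sqrt(7))) = -913510 + (-18297*14 + (1 + I*sqrt(7))) = -913510 + (-963*266 + (1 + I*sqrt(7))) = -913510 + (-256158 + (1 + I*sqrt(7))) = -913510 + (-256157 + I*sqrt(7)) = -1169667 + I*sqrt(7)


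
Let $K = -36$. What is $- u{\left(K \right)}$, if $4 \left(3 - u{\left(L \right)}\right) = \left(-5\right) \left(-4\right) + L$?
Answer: $-7$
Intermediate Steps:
$u{\left(L \right)} = -2 - \frac{L}{4}$ ($u{\left(L \right)} = 3 - \frac{\left(-5\right) \left(-4\right) + L}{4} = 3 - \frac{20 + L}{4} = 3 - \left(5 + \frac{L}{4}\right) = -2 - \frac{L}{4}$)
$- u{\left(K \right)} = - (-2 - -9) = - (-2 + 9) = \left(-1\right) 7 = -7$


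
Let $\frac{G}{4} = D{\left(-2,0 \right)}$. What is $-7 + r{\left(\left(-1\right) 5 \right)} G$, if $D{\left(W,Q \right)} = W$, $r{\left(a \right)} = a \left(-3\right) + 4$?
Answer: $-159$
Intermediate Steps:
$r{\left(a \right)} = 4 - 3 a$ ($r{\left(a \right)} = - 3 a + 4 = 4 - 3 a$)
$G = -8$ ($G = 4 \left(-2\right) = -8$)
$-7 + r{\left(\left(-1\right) 5 \right)} G = -7 + \left(4 - 3 \left(\left(-1\right) 5\right)\right) \left(-8\right) = -7 + \left(4 - -15\right) \left(-8\right) = -7 + \left(4 + 15\right) \left(-8\right) = -7 + 19 \left(-8\right) = -7 - 152 = -159$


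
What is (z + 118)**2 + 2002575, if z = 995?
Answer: 3241344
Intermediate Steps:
(z + 118)**2 + 2002575 = (995 + 118)**2 + 2002575 = 1113**2 + 2002575 = 1238769 + 2002575 = 3241344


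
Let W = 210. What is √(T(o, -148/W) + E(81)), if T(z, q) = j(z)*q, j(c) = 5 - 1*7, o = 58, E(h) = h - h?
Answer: 2*√3885/105 ≈ 1.1872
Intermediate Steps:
E(h) = 0
j(c) = -2 (j(c) = 5 - 7 = -2)
T(z, q) = -2*q
√(T(o, -148/W) + E(81)) = √(-(-296)/210 + 0) = √(-2*(-74/105) + 0) = √(148/105 + 0) = √(148/105) = 2*√3885/105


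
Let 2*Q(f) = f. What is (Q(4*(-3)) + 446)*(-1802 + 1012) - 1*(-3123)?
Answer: -344477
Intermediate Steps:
Q(f) = f/2
(Q(4*(-3)) + 446)*(-1802 + 1012) - 1*(-3123) = ((4*(-3))/2 + 446)*(-1802 + 1012) - 1*(-3123) = ((½)*(-12) + 446)*(-790) + 3123 = (-6 + 446)*(-790) + 3123 = 440*(-790) + 3123 = -347600 + 3123 = -344477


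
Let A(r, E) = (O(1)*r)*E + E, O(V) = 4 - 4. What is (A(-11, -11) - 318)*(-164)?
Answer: 53956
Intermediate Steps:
O(V) = 0
A(r, E) = E (A(r, E) = (0*r)*E + E = 0*E + E = 0 + E = E)
(A(-11, -11) - 318)*(-164) = (-11 - 318)*(-164) = -329*(-164) = 53956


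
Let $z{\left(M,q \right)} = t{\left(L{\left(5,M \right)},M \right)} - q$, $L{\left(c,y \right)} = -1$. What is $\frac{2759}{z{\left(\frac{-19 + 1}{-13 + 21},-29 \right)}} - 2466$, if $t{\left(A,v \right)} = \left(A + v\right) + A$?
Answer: $- \frac{233098}{99} \approx -2354.5$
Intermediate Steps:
$t{\left(A,v \right)} = v + 2 A$
$z{\left(M,q \right)} = -2 + M - q$ ($z{\left(M,q \right)} = \left(M + 2 \left(-1\right)\right) - q = \left(M - 2\right) - q = \left(-2 + M\right) - q = -2 + M - q$)
$\frac{2759}{z{\left(\frac{-19 + 1}{-13 + 21},-29 \right)}} - 2466 = \frac{2759}{-2 + \frac{-19 + 1}{-13 + 21} - -29} - 2466 = \frac{2759}{-2 - \frac{18}{8} + 29} - 2466 = \frac{2759}{-2 - \frac{9}{4} + 29} - 2466 = \frac{2759}{\frac{99}{4}} - 2466 = 2759 \cdot \frac{4}{99} - 2466 = \frac{11036}{99} - 2466 = - \frac{233098}{99}$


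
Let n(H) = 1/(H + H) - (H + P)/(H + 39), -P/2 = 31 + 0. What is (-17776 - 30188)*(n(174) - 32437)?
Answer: 3203460869049/2059 ≈ 1.5558e+9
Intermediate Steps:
P = -62 (P = -2*(31 + 0) = -2*31 = -62)
n(H) = 1/(2*H) - (-62 + H)/(39 + H) (n(H) = 1/(H + H) - (H - 62)/(H + 39) = 1/(2*H) - (-62 + H)/(39 + H))
(-17776 - 30188)*(n(174) - 32437) = (-17776 - 30188)*((½)*(39 - 2*174² + 125*174)/(174*(39 + 174)) - 32437) = -47964*((½)*(1/174)*(39 - 2*30276 + 21750)/213 - 32437) = -47964*((½)*(1/174)*(1/213)*(39 - 60552 + 21750) - 32437) = -47964*((½)*(1/174)*(1/213)*(-38763) - 32437) = -47964*(-4307/8236 - 32437) = -47964*(-267155439/8236) = 3203460869049/2059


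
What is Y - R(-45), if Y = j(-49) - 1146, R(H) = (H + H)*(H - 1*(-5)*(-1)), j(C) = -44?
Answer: -5690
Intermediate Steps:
R(H) = 2*H*(-5 + H) (R(H) = (2*H)*(H + 5*(-1)) = (2*H)*(H - 5) = (2*H)*(-5 + H) = 2*H*(-5 + H))
Y = -1190 (Y = -44 - 1146 = -1190)
Y - R(-45) = -1190 - 2*(-45)*(-5 - 45) = -1190 - 2*(-45)*(-50) = -1190 - 1*4500 = -1190 - 4500 = -5690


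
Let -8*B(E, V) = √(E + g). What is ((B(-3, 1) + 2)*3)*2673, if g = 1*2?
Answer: 16038 - 8019*I/8 ≈ 16038.0 - 1002.4*I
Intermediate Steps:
g = 2
B(E, V) = -√(2 + E)/8 (B(E, V) = -√(E + 2)/8 = -√(2 + E)/8)
((B(-3, 1) + 2)*3)*2673 = ((-√(2 - 3)/8 + 2)*3)*2673 = ((-I/8 + 2)*3)*2673 = ((2 - I/8)*3)*2673 = (6 - 3*I/8)*2673 = 16038 - 8019*I/8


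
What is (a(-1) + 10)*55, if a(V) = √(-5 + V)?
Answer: 550 + 55*I*√6 ≈ 550.0 + 134.72*I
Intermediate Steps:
(a(-1) + 10)*55 = (√(-5 - 1) + 10)*55 = (√(-6) + 10)*55 = (I*√6 + 10)*55 = (10 + I*√6)*55 = 550 + 55*I*√6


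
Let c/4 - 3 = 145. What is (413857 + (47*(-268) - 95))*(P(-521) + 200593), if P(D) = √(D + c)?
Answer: 80471091438 + 401166*√71 ≈ 8.0475e+10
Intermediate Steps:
c = 592 (c = 12 + 4*145 = 12 + 580 = 592)
P(D) = √(592 + D) (P(D) = √(D + 592) = √(592 + D))
(413857 + (47*(-268) - 95))*(P(-521) + 200593) = (413857 + (47*(-268) - 95))*(√(592 - 521) + 200593) = (413857 + (-12596 - 95))*(√71 + 200593) = (413857 - 12691)*(200593 + √71) = 401166*(200593 + √71) = 80471091438 + 401166*√71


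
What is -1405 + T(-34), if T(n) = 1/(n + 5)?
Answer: -40746/29 ≈ -1405.0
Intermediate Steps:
T(n) = 1/(5 + n)
-1405 + T(-34) = -1405 + 1/(5 - 34) = -1405 + 1/(-29) = -1405 - 1/29 = -40746/29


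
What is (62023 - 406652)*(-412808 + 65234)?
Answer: 119784080046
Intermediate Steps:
(62023 - 406652)*(-412808 + 65234) = -344629*(-347574) = 119784080046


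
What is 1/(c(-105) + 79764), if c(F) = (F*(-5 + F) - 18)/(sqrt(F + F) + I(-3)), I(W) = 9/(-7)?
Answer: 11479249/914916463652 + 47089*I*sqrt(210)/5489498781912 ≈ 1.2547e-5 + 1.2431e-7*I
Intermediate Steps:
I(W) = -9/7 (I(W) = 9*(-1/7) = -9/7)
c(F) = (-18 + F*(-5 + F))/(-9/7 + sqrt(2)*sqrt(F)) (c(F) = (F*(-5 + F) - 18)/(sqrt(F + F) - 9/7) = (-18 + F*(-5 + F))/(sqrt(2*F) - 9/7) = (-18 + F*(-5 + F))/(sqrt(2)*sqrt(F) - 9/7) = (-18 + F*(-5 + F))/(-9/7 + sqrt(2)*sqrt(F)))
1/(c(-105) + 79764) = 1/(7*(-18 + (-105)**2 - 5*(-105))/(-9 + 7*sqrt(2)*sqrt(-105)) + 79764) = 1/(7*(-18 + 11025 + 525)/(-9 + 7*sqrt(2)*(I*sqrt(105))) + 79764) = 1/(7*11532/(-9 + 7*I*sqrt(210)) + 79764) = 1/(80724/(-9 + 7*I*sqrt(210)) + 79764) = 1/(79764 + 80724/(-9 + 7*I*sqrt(210)))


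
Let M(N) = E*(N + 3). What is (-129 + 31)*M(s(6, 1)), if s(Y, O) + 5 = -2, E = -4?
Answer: -1568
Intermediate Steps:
s(Y, O) = -7 (s(Y, O) = -5 - 2 = -7)
M(N) = -12 - 4*N (M(N) = -4*(N + 3) = -4*(3 + N) = -12 - 4*N)
(-129 + 31)*M(s(6, 1)) = (-129 + 31)*(-12 - 4*(-7)) = -98*(-12 + 28) = -98*16 = -1568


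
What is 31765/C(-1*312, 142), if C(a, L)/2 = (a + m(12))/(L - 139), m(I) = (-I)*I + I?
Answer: -31765/296 ≈ -107.31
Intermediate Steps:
m(I) = I - I² (m(I) = -I² + I = I - I²)
C(a, L) = 2*(-132 + a)/(-139 + L) (C(a, L) = 2*((a + 12*(1 - 1*12))/(L - 139)) = 2*((a + 12*(1 - 12))/(-139 + L)) = 2*((a + 12*(-11))/(-139 + L)) = 2*((a - 132)/(-139 + L)) = 2*((-132 + a)/(-139 + L)) = 2*(-132 + a)/(-139 + L))
31765/C(-1*312, 142) = 31765/((2*(-132 - 1*312)/(-139 + 142))) = 31765/((2*(-132 - 312)/3)) = 31765/((2*(⅓)*(-444))) = 31765/(-296) = 31765*(-1/296) = -31765/296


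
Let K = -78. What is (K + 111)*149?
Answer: 4917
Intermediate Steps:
(K + 111)*149 = (-78 + 111)*149 = 33*149 = 4917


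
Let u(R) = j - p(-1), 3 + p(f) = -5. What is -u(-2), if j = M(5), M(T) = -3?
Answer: -5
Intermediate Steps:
j = -3
p(f) = -8 (p(f) = -3 - 5 = -8)
u(R) = 5 (u(R) = -3 - 1*(-8) = -3 + 8 = 5)
-u(-2) = -1*5 = -5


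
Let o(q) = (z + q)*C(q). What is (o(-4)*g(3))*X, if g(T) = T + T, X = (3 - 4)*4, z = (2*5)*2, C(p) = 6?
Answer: -2304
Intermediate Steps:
z = 20 (z = 10*2 = 20)
o(q) = 120 + 6*q (o(q) = (20 + q)*6 = 120 + 6*q)
X = -4 (X = -1*4 = -4)
g(T) = 2*T
(o(-4)*g(3))*X = ((120 + 6*(-4))*(2*3))*(-4) = ((120 - 24)*6)*(-4) = (96*6)*(-4) = 576*(-4) = -2304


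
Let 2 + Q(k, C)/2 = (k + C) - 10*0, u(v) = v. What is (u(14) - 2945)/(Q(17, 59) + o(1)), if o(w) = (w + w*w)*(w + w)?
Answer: -2931/152 ≈ -19.283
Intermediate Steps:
Q(k, C) = -4 + 2*C + 2*k (Q(k, C) = -4 + 2*((k + C) - 10*0) = -4 + 2*((C + k) + 0) = -4 + 2*(C + k) = -4 + (2*C + 2*k) = -4 + 2*C + 2*k)
o(w) = 2*w*(w + w**2) (o(w) = (w + w**2)*(2*w) = 2*w*(w + w**2))
(u(14) - 2945)/(Q(17, 59) + o(1)) = (14 - 2945)/((-4 + 2*59 + 2*17) + 2*1**2*(1 + 1)) = -2931/((-4 + 118 + 34) + 2*1*2) = -2931/(148 + 4) = -2931/152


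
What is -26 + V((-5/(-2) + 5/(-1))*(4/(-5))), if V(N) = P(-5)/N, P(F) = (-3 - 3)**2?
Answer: -8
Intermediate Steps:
P(F) = 36 (P(F) = (-6)**2 = 36)
V(N) = 36/N
-26 + V((-5/(-2) + 5/(-1))*(4/(-5))) = -26 + 36/(((-5/(-2) + 5/(-1))*(4/(-5)))) = -26 + 36/(((-5*(-1/2) + 5*(-1))*(4*(-1/5)))) = -26 + 36/(((5/2 - 5)*(-4/5))) = -26 + 36/((-5/2*(-4/5))) = -26 + 36/2 = -26 + 36*(1/2) = -26 + 18 = -8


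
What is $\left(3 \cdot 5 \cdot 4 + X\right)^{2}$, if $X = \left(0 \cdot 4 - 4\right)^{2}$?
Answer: $5776$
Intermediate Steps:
$X = 16$ ($X = \left(0 - 4\right)^{2} = \left(-4\right)^{2} = 16$)
$\left(3 \cdot 5 \cdot 4 + X\right)^{2} = \left(3 \cdot 5 \cdot 4 + 16\right)^{2} = \left(15 \cdot 4 + 16\right)^{2} = \left(60 + 16\right)^{2} = 76^{2} = 5776$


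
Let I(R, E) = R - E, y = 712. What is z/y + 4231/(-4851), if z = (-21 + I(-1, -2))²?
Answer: -134009/431739 ≈ -0.31039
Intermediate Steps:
z = 400 (z = (-21 + (-1 - 1*(-2)))² = (-21 + (-1 + 2))² = (-21 + 1)² = (-20)² = 400)
z/y + 4231/(-4851) = 400/712 + 4231/(-4851) = 400*(1/712) + 4231*(-1/4851) = 50/89 - 4231/4851 = -134009/431739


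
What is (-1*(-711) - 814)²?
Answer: 10609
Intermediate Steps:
(-1*(-711) - 814)² = (711 - 814)² = (-103)² = 10609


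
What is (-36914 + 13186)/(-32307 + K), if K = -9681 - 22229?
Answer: 23728/64217 ≈ 0.36950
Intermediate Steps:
K = -31910
(-36914 + 13186)/(-32307 + K) = (-36914 + 13186)/(-32307 - 31910) = -23728/(-64217) = -23728*(-1/64217) = 23728/64217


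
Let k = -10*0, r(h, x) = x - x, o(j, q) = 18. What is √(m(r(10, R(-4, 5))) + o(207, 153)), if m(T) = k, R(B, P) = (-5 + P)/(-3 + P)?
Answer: 3*√2 ≈ 4.2426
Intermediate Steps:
R(B, P) = (-5 + P)/(-3 + P)
r(h, x) = 0
k = 0
m(T) = 0
√(m(r(10, R(-4, 5))) + o(207, 153)) = √(0 + 18) = √18 = 3*√2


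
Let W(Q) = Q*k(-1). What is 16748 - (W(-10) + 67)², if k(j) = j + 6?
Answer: 16459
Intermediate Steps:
k(j) = 6 + j
W(Q) = 5*Q (W(Q) = Q*(6 - 1) = Q*5 = 5*Q)
16748 - (W(-10) + 67)² = 16748 - (5*(-10) + 67)² = 16748 - (-50 + 67)² = 16748 - 1*17² = 16748 - 1*289 = 16748 - 289 = 16459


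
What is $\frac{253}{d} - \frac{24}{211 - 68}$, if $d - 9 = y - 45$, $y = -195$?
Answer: $- \frac{3793}{3003} \approx -1.2631$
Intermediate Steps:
$d = -231$ ($d = 9 - 240 = -231$)
$\frac{253}{d} - \frac{24}{211 - 68} = \frac{253}{-231} - \frac{24}{211 - 68} = 253 \left(- \frac{1}{231}\right) - \frac{24}{143} = - \frac{23}{21} - \frac{24}{143} = - \frac{3793}{3003}$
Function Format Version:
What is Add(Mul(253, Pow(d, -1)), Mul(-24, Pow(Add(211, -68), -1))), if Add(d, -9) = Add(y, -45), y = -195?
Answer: Rational(-3793, 3003) ≈ -1.2631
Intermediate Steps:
d = -231 (d = Add(9, Add(-195, -45)) = Add(9, -240) = -231)
Add(Mul(253, Pow(d, -1)), Mul(-24, Pow(Add(211, -68), -1))) = Add(Mul(253, Pow(-231, -1)), Mul(-24, Pow(Add(211, -68), -1))) = Add(Mul(253, Rational(-1, 231)), Mul(-24, Pow(143, -1))) = Add(Rational(-23, 21), Mul(-24, Rational(1, 143))) = Add(Rational(-23, 21), Rational(-24, 143)) = Rational(-3793, 3003)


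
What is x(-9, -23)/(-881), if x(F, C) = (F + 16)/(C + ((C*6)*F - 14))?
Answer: -7/1061605 ≈ -6.5938e-6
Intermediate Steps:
x(F, C) = (16 + F)/(-14 + C + 6*C*F) (x(F, C) = (16 + F)/(C + ((6*C)*F - 14)) = (16 + F)/(C + (6*C*F - 14)) = (16 + F)/(C + (-14 + 6*C*F)) = (16 + F)/(-14 + C + 6*C*F))
x(-9, -23)/(-881) = ((16 - 9)/(-14 - 23 + 6*(-23)*(-9)))/(-881) = (7/(-14 - 23 + 1242))*(-1/881) = (7/1205)*(-1/881) = -7/1061605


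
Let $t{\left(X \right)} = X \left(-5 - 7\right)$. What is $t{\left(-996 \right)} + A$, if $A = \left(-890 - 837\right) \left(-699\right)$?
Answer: $1219125$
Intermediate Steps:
$t{\left(X \right)} = - 12 X$ ($t{\left(X \right)} = X \left(-12\right) = - 12 X$)
$A = 1207173$ ($A = \left(-1727\right) \left(-699\right) = 1207173$)
$t{\left(-996 \right)} + A = \left(-12\right) \left(-996\right) + 1207173 = 11952 + 1207173 = 1219125$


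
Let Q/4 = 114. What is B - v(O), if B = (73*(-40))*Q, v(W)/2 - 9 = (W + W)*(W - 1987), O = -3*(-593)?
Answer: 148590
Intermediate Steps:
Q = 456 (Q = 4*114 = 456)
O = 1779
v(W) = 18 + 4*W*(-1987 + W) (v(W) = 18 + 2*((W + W)*(W - 1987)) = 18 + 2*((2*W)*(-1987 + W)) = 18 + 2*(2*W*(-1987 + W)) = 18 + 4*W*(-1987 + W))
B = -1331520 (B = (73*(-40))*456 = -2920*456 = -1331520)
B - v(O) = -1331520 - (18 - 7948*1779 + 4*1779²) = -1331520 - (18 - 14139492 + 4*3164841) = -1331520 - (18 - 14139492 + 12659364) = -1331520 - 1*(-1480110) = -1331520 + 1480110 = 148590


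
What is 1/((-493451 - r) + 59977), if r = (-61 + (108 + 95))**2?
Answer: -1/453638 ≈ -2.2044e-6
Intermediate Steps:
r = 20164 (r = (-61 + 203)**2 = 142**2 = 20164)
1/((-493451 - r) + 59977) = 1/((-493451 - 1*20164) + 59977) = 1/((-493451 - 20164) + 59977) = 1/(-513615 + 59977) = 1/(-453638) = -1/453638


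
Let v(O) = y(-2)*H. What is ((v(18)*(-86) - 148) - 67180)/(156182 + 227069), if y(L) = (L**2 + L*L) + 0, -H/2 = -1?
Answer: -68704/383251 ≈ -0.17927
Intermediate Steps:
H = 2 (H = -2*(-1) = 2)
y(L) = 2*L**2 (y(L) = (L**2 + L**2) + 0 = 2*L**2 + 0 = 2*L**2)
v(O) = 16 (v(O) = (2*(-2)**2)*2 = (2*4)*2 = 8*2 = 16)
((v(18)*(-86) - 148) - 67180)/(156182 + 227069) = ((16*(-86) - 148) - 67180)/(156182 + 227069) = ((-1376 - 148) - 67180)/383251 = (-1524 - 67180)*(1/383251) = -68704*1/383251 = -68704/383251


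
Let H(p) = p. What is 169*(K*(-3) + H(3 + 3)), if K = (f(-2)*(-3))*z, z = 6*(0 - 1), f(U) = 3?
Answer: -26364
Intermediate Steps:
z = -6 (z = 6*(-1) = -6)
K = 54 (K = (3*(-3))*(-6) = -9*(-6) = 54)
169*(K*(-3) + H(3 + 3)) = 169*(54*(-3) + (3 + 3)) = 169*(-162 + 6) = 169*(-156) = -26364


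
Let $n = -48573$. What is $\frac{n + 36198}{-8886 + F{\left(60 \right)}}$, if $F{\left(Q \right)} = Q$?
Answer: $\frac{4125}{2942} \approx 1.4021$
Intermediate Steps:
$\frac{n + 36198}{-8886 + F{\left(60 \right)}} = \frac{-48573 + 36198}{-8886 + 60} = - \frac{12375}{-8826} = \left(-12375\right) \left(- \frac{1}{8826}\right) = \frac{4125}{2942}$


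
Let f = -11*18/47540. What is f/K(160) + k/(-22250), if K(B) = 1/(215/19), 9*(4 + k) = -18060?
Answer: 130345841/3014630250 ≈ 0.043238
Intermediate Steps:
k = -6032/3 (k = -4 + (⅑)*(-18060) = -4 - 6020/3 = -6032/3 ≈ -2010.7)
f = -99/23770 (f = -198*1/47540 = -99/23770 ≈ -0.0041649)
K(B) = 19/215 (K(B) = 1/(215*(1/19)) = 1/(215/19) = 19/215)
f/K(160) + k/(-22250) = -99/(23770*19/215) - 6032/3/(-22250) = -99/23770*215/19 - 6032/3*(-1/22250) = -4257/90326 + 3016/33375 = 130345841/3014630250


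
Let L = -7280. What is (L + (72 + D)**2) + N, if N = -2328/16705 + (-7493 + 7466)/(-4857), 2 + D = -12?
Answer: -105913385507/27045395 ≈ -3916.1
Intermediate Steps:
D = -14 (D = -2 - 12 = -14)
N = -3618687/27045395 (N = -2328*1/16705 - 27*(-1/4857) = -2328/16705 + 9/1619 = -3618687/27045395 ≈ -0.13380)
(L + (72 + D)**2) + N = (-7280 + (72 - 14)**2) - 3618687/27045395 = (-7280 + 58**2) - 3618687/27045395 = (-7280 + 3364) - 3618687/27045395 = -3916 - 3618687/27045395 = -105913385507/27045395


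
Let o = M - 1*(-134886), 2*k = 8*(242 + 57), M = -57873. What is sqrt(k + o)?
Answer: sqrt(78209) ≈ 279.66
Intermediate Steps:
k = 1196 (k = (8*(242 + 57))/2 = (8*299)/2 = (1/2)*2392 = 1196)
o = 77013 (o = -57873 - 1*(-134886) = -57873 + 134886 = 77013)
sqrt(k + o) = sqrt(1196 + 77013) = sqrt(78209)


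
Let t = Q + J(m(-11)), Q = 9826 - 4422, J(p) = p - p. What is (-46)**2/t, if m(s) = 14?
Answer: 529/1351 ≈ 0.39156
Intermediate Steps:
J(p) = 0
Q = 5404
t = 5404 (t = 5404 + 0 = 5404)
(-46)**2/t = (-46)**2/5404 = 2116*(1/5404) = 529/1351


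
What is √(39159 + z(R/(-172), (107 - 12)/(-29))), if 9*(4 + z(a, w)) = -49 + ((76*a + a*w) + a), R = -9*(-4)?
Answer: 2*√136969301585/3741 ≈ 197.86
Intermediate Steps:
R = 36
z(a, w) = -85/9 + 77*a/9 + a*w/9 (z(a, w) = -4 + (-49 + ((76*a + a*w) + a))/9 = -4 + (-49 + (77*a + a*w))/9 = -4 + (-49 + 77*a + a*w)/9 = -4 + (-49/9 + 77*a/9 + a*w/9) = -85/9 + 77*a/9 + a*w/9)
√(39159 + z(R/(-172), (107 - 12)/(-29))) = √(39159 + (-85/9 + 77*(36/(-172))/9 + (36/(-172))*((107 - 12)/(-29))/9)) = √(39159 + (-85/9 + 77*(36*(-1/172))/9 + (36*(-1/172))*(95*(-1/29))/9)) = √(39159 + (-85/9 + (77/9)*(-9/43) + (⅑)*(-9/43)*(-95/29))) = √(39159 + (-85/9 - 77/43 + 95/1247)) = √(39159 - 125237/11223) = √(439356220/11223) = 2*√136969301585/3741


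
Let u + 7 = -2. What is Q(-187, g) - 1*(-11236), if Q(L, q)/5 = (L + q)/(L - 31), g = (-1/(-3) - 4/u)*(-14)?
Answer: 22053937/1962 ≈ 11241.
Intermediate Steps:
u = -9 (u = -7 - 2 = -9)
g = -98/9 (g = (-1/(-3) - 4/(-9))*(-14) = (-1*(-⅓) - 4*(-⅑))*(-14) = (⅓ + 4/9)*(-14) = (7/9)*(-14) = -98/9 ≈ -10.889)
Q(L, q) = 5*(L + q)/(-31 + L) (Q(L, q) = 5*((L + q)/(L - 31)) = 5*((L + q)/(-31 + L)) = 5*(L + q)/(-31 + L))
Q(-187, g) - 1*(-11236) = 5*(-187 - 98/9)/(-31 - 187) - 1*(-11236) = 5*(-1781/9)/(-218) + 11236 = 5*(-1/218)*(-1781/9) + 11236 = 8905/1962 + 11236 = 22053937/1962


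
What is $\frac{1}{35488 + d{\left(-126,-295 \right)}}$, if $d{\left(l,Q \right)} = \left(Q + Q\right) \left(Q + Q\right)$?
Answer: $\frac{1}{383588} \approx 2.607 \cdot 10^{-6}$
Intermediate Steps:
$d{\left(l,Q \right)} = 4 Q^{2}$ ($d{\left(l,Q \right)} = 2 Q 2 Q = 4 Q^{2}$)
$\frac{1}{35488 + d{\left(-126,-295 \right)}} = \frac{1}{35488 + 4 \left(-295\right)^{2}} = \frac{1}{35488 + 4 \cdot 87025} = \frac{1}{35488 + 348100} = \frac{1}{383588}$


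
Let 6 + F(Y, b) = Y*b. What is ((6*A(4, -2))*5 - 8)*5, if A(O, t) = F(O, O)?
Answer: 1460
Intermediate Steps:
F(Y, b) = -6 + Y*b
A(O, t) = -6 + O**2 (A(O, t) = -6 + O*O = -6 + O**2)
((6*A(4, -2))*5 - 8)*5 = ((6*(-6 + 4**2))*5 - 8)*5 = ((6*(-6 + 16))*5 - 8)*5 = ((6*10)*5 - 8)*5 = (60*5 - 8)*5 = (300 - 8)*5 = 292*5 = 1460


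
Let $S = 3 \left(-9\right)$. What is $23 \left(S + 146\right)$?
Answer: $2737$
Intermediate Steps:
$S = -27$
$23 \left(S + 146\right) = 23 \left(-27 + 146\right) = 23 \cdot 119 = 2737$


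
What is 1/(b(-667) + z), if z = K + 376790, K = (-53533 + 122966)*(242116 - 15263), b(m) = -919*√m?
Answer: 15751461139/248108528013990499508 + 919*I*√667/248108528013990499508 ≈ 6.3486e-11 + 9.5661e-17*I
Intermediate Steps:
K = 15751084349 (K = 69433*226853 = 15751084349)
z = 15751461139 (z = 15751084349 + 376790 = 15751461139)
1/(b(-667) + z) = 1/(-919*I*√667 + 15751461139) = 1/(15751461139 - 919*I*√667)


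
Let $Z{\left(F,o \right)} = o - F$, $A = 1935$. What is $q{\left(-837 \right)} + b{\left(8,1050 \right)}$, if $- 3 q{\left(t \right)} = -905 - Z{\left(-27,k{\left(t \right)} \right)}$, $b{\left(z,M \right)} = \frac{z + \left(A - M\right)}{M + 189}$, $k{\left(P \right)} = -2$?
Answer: $\frac{384983}{1239} \approx 310.72$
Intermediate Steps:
$b{\left(z,M \right)} = \frac{1935 + z - M}{189 + M}$ ($b{\left(z,M \right)} = \frac{z - \left(-1935 + M\right)}{M + 189} = \frac{1935 + z - M}{189 + M}$)
$q{\left(t \right)} = 310$ ($q{\left(t \right)} = - \frac{-905 - \left(-2 - -27\right)}{3} = - \frac{-905 - \left(-2 + 27\right)}{3} = - \frac{-905 - 25}{3} = \left(- \frac{1}{3}\right) \left(-930\right) = 310$)
$q{\left(-837 \right)} + b{\left(8,1050 \right)} = 310 + \frac{1935 + 8 - 1050}{189 + 1050} = 310 + \frac{1935 + 8 - 1050}{1239} = 310 + \frac{1}{1239} \cdot 893 = 310 + \frac{893}{1239} = \frac{384983}{1239}$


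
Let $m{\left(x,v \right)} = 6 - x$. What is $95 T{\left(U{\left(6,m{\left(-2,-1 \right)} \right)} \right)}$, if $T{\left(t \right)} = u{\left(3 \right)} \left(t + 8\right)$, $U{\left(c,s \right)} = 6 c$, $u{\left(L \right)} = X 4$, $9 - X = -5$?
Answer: $234080$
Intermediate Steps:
$X = 14$ ($X = 9 - -5 = 9 + 5 = 14$)
$u{\left(L \right)} = 56$ ($u{\left(L \right)} = 14 \cdot 4 = 56$)
$T{\left(t \right)} = 448 + 56 t$ ($T{\left(t \right)} = 56 \left(t + 8\right) = 56 \left(8 + t\right) = 448 + 56 t$)
$95 T{\left(U{\left(6,m{\left(-2,-1 \right)} \right)} \right)} = 95 \left(448 + 56 \cdot 6 \cdot 6\right) = 95 \left(448 + 56 \cdot 36\right) = 95 \left(448 + 2016\right) = 95 \cdot 2464 = 234080$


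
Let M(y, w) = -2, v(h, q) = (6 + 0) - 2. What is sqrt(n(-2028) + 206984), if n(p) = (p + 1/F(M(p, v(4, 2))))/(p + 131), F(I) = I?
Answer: sqrt(2979433333282)/3794 ≈ 454.96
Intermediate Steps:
v(h, q) = 4 (v(h, q) = 6 - 2 = 4)
n(p) = (-1/2 + p)/(131 + p) (n(p) = (p + 1/(-2))/(p + 131) = (p - 1/2)/(131 + p) = (-1/2 + p)/(131 + p))
sqrt(n(-2028) + 206984) = sqrt((-1/2 - 2028)/(131 - 2028) + 206984) = sqrt(-4057/2/(-1897) + 206984) = sqrt(-1/1897*(-4057/2) + 206984) = sqrt(4057/3794 + 206984) = sqrt(785301353/3794) = sqrt(2979433333282)/3794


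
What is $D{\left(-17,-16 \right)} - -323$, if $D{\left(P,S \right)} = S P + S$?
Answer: $579$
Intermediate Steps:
$D{\left(P,S \right)} = S + P S$ ($D{\left(P,S \right)} = P S + S = S + P S$)
$D{\left(-17,-16 \right)} - -323 = - 16 \left(1 - 17\right) - -323 = \left(-16\right) \left(-16\right) + 323 = 256 + 323 = 579$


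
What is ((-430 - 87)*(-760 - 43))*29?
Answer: 12039379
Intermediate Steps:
((-430 - 87)*(-760 - 43))*29 = -517*(-803)*29 = 415151*29 = 12039379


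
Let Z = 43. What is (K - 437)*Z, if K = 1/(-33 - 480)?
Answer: -9639826/513 ≈ -18791.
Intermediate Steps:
K = -1/513 (K = 1/(-513) = -1/513 ≈ -0.0019493)
(K - 437)*Z = (-1/513 - 437)*43 = -224182/513*43 = -9639826/513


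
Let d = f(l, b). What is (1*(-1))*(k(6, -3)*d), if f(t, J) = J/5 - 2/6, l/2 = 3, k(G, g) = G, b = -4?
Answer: 34/5 ≈ 6.8000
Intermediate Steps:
l = 6 (l = 2*3 = 6)
f(t, J) = -⅓ + J/5 (f(t, J) = J*(⅕) - 2*⅙ = J/5 - ⅓ = -⅓ + J/5)
d = -17/15 (d = -⅓ + (⅕)*(-4) = -⅓ - ⅘ = -17/15 ≈ -1.1333)
(1*(-1))*(k(6, -3)*d) = (1*(-1))*(6*(-17/15)) = -1*(-34/5) = 34/5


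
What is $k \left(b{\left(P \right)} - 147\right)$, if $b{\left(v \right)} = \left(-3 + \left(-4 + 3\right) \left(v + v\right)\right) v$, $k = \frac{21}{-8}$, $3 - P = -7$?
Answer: $\frac{7917}{8} \approx 989.63$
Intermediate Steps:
$P = 10$ ($P = 3 - -7 = 3 + 7 = 10$)
$k = - \frac{21}{8}$ ($k = 21 \left(- \frac{1}{8}\right) = - \frac{21}{8} \approx -2.625$)
$b{\left(v \right)} = v \left(-3 - 2 v\right)$ ($b{\left(v \right)} = \left(-3 - 2 v\right) v = v \left(-3 - 2 v\right)$)
$k \left(b{\left(P \right)} - 147\right) = - \frac{21 \left(\left(-1\right) 10 \left(3 + 2 \cdot 10\right) - 147\right)}{8} = - \frac{21 \left(\left(-1\right) 10 \left(3 + 20\right) - 147\right)}{8} = - \frac{21 \left(\left(-1\right) 10 \cdot 23 - 147\right)}{8} = - \frac{21 \left(-230 - 147\right)}{8} = \left(- \frac{21}{8}\right) \left(-377\right) = \frac{7917}{8}$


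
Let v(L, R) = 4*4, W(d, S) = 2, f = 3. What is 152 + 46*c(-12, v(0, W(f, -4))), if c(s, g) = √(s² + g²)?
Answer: 1072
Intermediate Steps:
v(L, R) = 16
c(s, g) = √(g² + s²)
152 + 46*c(-12, v(0, W(f, -4))) = 152 + 46*√(16² + (-12)²) = 152 + 46*√(256 + 144) = 152 + 46*√400 = 152 + 46*20 = 152 + 920 = 1072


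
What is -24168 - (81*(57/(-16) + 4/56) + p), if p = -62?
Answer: -2668201/112 ≈ -23823.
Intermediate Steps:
-24168 - (81*(57/(-16) + 4/56) + p) = -24168 - (81*(57/(-16) + 4/56) - 62) = -24168 - (81*(57*(-1/16) + 4*(1/56)) - 62) = -24168 - (81*(-57/16 + 1/14) - 62) = -24168 - (81*(-391/112) - 62) = -24168 - (-31671/112 - 62) = -24168 - 1*(-38615/112) = -24168 + 38615/112 = -2668201/112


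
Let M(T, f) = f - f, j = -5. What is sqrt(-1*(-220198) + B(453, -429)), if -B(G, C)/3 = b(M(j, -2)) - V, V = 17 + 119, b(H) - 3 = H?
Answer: sqrt(220597) ≈ 469.68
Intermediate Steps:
M(T, f) = 0
b(H) = 3 + H
V = 136
B(G, C) = 399 (B(G, C) = -3*((3 + 0) - 1*136) = -3*(3 - 136) = -3*(-133) = 399)
sqrt(-1*(-220198) + B(453, -429)) = sqrt(-1*(-220198) + 399) = sqrt(220198 + 399) = sqrt(220597)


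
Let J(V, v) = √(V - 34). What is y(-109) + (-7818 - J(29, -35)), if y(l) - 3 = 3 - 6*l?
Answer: -7158 - I*√5 ≈ -7158.0 - 2.2361*I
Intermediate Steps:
J(V, v) = √(-34 + V)
y(l) = 6 - 6*l (y(l) = 3 + (3 - 6*l) = 6 - 6*l)
y(-109) + (-7818 - J(29, -35)) = (6 - 6*(-109)) + (-7818 - √(-34 + 29)) = (6 + 654) + (-7818 - √(-5)) = 660 + (-7818 - I*√5) = -7158 - I*√5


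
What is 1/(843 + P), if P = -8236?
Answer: -1/7393 ≈ -0.00013526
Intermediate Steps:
1/(843 + P) = 1/(843 - 8236) = 1/(-7393) = -1/7393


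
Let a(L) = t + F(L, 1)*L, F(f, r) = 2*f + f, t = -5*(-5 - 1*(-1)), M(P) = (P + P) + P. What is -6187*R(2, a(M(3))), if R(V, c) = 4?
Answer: -24748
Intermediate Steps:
M(P) = 3*P (M(P) = 2*P + P = 3*P)
t = 20 (t = -5*(-5 + 1) = -5*(-4) = 20)
F(f, r) = 3*f
a(L) = 20 + 3*L² (a(L) = 20 + (3*L)*L = 20 + 3*L²)
-6187*R(2, a(M(3))) = -6187*4 = -24748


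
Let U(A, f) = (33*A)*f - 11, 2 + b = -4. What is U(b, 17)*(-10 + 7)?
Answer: 10131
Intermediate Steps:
b = -6 (b = -2 - 4 = -6)
U(A, f) = -11 + 33*A*f (U(A, f) = 33*A*f - 11 = -11 + 33*A*f)
U(b, 17)*(-10 + 7) = (-11 + 33*(-6)*17)*(-10 + 7) = (-11 - 3366)*(-3) = -3377*(-3) = 10131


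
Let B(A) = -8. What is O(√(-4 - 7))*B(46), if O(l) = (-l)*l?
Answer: -88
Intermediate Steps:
O(l) = -l²
O(√(-4 - 7))*B(46) = -(√(-4 - 7))²*(-8) = -(√(-11))²*(-8) = -(I*√11)²*(-8) = -1*(-11)*(-8) = 11*(-8) = -88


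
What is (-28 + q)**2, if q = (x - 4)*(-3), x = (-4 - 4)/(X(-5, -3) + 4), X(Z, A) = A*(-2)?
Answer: 4624/25 ≈ 184.96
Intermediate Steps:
X(Z, A) = -2*A
x = -4/5 (x = (-4 - 4)/(-2*(-3) + 4) = -8/(6 + 4) = -8/10 = -8*1/10 = -4/5 ≈ -0.80000)
q = 72/5 (q = (-4/5 - 4)*(-3) = -24/5*(-3) = 72/5 ≈ 14.400)
(-28 + q)**2 = (-28 + 72/5)**2 = (-68/5)**2 = 4624/25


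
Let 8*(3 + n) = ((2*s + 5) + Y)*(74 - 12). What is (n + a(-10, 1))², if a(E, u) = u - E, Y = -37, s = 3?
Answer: 149769/4 ≈ 37442.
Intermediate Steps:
n = -409/2 (n = -3 + (((2*3 + 5) - 37)*(74 - 12))/8 = -3 + (((6 + 5) - 37)*62)/8 = -3 + ((11 - 37)*62)/8 = -3 + (-26*62)/8 = -3 + (⅛)*(-1612) = -3 - 403/2 = -409/2 ≈ -204.50)
(n + a(-10, 1))² = (-409/2 + (1 - 1*(-10)))² = (-409/2 + (1 + 10))² = (-409/2 + 11)² = (-387/2)² = 149769/4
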